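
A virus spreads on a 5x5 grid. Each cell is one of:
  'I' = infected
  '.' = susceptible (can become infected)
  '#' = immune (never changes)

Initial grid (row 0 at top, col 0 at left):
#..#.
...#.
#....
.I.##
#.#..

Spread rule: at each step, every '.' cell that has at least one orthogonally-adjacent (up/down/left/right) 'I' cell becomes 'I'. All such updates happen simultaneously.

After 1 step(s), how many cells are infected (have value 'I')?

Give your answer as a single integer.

Step 0 (initial): 1 infected
Step 1: +4 new -> 5 infected

Answer: 5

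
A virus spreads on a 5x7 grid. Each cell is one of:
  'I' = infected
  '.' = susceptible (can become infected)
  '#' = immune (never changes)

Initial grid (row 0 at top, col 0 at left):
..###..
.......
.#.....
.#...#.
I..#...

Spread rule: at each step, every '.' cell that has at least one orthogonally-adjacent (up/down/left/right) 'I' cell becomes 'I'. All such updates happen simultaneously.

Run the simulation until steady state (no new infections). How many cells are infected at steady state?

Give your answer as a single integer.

Answer: 28

Derivation:
Step 0 (initial): 1 infected
Step 1: +2 new -> 3 infected
Step 2: +2 new -> 5 infected
Step 3: +2 new -> 7 infected
Step 4: +4 new -> 11 infected
Step 5: +4 new -> 15 infected
Step 6: +3 new -> 18 infected
Step 7: +3 new -> 21 infected
Step 8: +3 new -> 24 infected
Step 9: +3 new -> 27 infected
Step 10: +1 new -> 28 infected
Step 11: +0 new -> 28 infected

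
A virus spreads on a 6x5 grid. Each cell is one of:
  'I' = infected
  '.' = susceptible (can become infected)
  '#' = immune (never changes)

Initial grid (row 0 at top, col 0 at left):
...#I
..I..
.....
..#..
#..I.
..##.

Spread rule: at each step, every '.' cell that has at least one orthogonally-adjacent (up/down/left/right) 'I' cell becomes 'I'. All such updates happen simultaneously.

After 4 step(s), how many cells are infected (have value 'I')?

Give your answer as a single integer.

Step 0 (initial): 3 infected
Step 1: +8 new -> 11 infected
Step 2: +8 new -> 19 infected
Step 3: +4 new -> 23 infected
Step 4: +2 new -> 25 infected

Answer: 25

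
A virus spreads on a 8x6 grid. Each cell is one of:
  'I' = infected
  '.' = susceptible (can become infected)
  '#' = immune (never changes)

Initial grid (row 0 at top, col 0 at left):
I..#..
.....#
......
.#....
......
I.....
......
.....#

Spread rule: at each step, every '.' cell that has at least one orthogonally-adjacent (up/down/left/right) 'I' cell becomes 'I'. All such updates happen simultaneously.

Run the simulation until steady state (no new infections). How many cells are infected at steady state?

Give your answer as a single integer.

Step 0 (initial): 2 infected
Step 1: +5 new -> 7 infected
Step 2: +8 new -> 15 infected
Step 3: +6 new -> 21 infected
Step 4: +7 new -> 28 infected
Step 5: +7 new -> 35 infected
Step 6: +6 new -> 41 infected
Step 7: +3 new -> 44 infected
Step 8: +0 new -> 44 infected

Answer: 44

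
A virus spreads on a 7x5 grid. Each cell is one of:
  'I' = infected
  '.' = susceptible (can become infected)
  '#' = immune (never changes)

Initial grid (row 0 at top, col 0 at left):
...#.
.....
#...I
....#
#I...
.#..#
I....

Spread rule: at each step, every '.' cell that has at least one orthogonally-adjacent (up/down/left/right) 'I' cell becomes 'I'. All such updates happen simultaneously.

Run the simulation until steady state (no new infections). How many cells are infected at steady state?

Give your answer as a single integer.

Step 0 (initial): 3 infected
Step 1: +6 new -> 9 infected
Step 2: +10 new -> 19 infected
Step 3: +5 new -> 24 infected
Step 4: +4 new -> 28 infected
Step 5: +1 new -> 29 infected
Step 6: +0 new -> 29 infected

Answer: 29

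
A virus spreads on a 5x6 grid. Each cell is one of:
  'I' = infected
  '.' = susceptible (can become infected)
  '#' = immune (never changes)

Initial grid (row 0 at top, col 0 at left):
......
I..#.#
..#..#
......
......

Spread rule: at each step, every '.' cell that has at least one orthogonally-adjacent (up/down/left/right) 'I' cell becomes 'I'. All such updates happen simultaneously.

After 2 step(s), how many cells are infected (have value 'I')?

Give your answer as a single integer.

Step 0 (initial): 1 infected
Step 1: +3 new -> 4 infected
Step 2: +4 new -> 8 infected

Answer: 8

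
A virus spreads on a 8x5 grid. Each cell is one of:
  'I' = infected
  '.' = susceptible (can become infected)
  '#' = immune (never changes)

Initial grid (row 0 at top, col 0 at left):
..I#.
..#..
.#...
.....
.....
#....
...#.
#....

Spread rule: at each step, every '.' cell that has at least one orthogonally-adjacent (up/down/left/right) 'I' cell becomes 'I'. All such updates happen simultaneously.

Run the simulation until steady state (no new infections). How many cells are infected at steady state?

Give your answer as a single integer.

Step 0 (initial): 1 infected
Step 1: +1 new -> 2 infected
Step 2: +2 new -> 4 infected
Step 3: +1 new -> 5 infected
Step 4: +1 new -> 6 infected
Step 5: +1 new -> 7 infected
Step 6: +2 new -> 9 infected
Step 7: +2 new -> 11 infected
Step 8: +4 new -> 15 infected
Step 9: +5 new -> 20 infected
Step 10: +7 new -> 27 infected
Step 11: +3 new -> 30 infected
Step 12: +3 new -> 33 infected
Step 13: +1 new -> 34 infected
Step 14: +0 new -> 34 infected

Answer: 34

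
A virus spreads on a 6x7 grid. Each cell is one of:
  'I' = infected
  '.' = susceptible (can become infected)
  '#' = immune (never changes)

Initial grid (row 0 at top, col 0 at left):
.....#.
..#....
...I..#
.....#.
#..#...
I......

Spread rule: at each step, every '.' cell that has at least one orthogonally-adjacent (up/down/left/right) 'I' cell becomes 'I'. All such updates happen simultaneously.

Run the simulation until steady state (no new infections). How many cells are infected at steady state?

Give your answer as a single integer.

Answer: 36

Derivation:
Step 0 (initial): 2 infected
Step 1: +5 new -> 7 infected
Step 2: +8 new -> 15 infected
Step 3: +9 new -> 24 infected
Step 4: +6 new -> 30 infected
Step 5: +4 new -> 34 infected
Step 6: +2 new -> 36 infected
Step 7: +0 new -> 36 infected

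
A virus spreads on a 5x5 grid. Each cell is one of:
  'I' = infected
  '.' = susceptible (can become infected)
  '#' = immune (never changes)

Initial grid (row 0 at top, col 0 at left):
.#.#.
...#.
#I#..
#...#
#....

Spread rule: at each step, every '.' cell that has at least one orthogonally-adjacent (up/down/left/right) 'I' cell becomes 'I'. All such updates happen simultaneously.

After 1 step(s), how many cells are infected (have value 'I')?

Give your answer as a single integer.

Step 0 (initial): 1 infected
Step 1: +2 new -> 3 infected

Answer: 3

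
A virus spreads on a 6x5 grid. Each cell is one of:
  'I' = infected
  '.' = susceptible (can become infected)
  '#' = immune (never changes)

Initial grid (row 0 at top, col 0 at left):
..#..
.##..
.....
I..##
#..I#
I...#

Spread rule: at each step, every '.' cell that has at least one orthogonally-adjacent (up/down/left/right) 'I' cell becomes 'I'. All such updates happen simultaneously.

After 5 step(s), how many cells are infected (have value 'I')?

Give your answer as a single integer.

Answer: 19

Derivation:
Step 0 (initial): 3 infected
Step 1: +5 new -> 8 infected
Step 2: +5 new -> 13 infected
Step 3: +2 new -> 15 infected
Step 4: +2 new -> 17 infected
Step 5: +2 new -> 19 infected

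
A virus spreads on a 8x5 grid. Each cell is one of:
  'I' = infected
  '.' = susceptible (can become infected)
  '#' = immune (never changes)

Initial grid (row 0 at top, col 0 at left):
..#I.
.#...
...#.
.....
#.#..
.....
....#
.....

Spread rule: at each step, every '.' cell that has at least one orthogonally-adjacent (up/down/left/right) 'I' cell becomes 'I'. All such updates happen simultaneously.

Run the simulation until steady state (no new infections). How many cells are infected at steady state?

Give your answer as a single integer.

Step 0 (initial): 1 infected
Step 1: +2 new -> 3 infected
Step 2: +2 new -> 5 infected
Step 3: +2 new -> 7 infected
Step 4: +3 new -> 10 infected
Step 5: +4 new -> 14 infected
Step 6: +5 new -> 19 infected
Step 7: +3 new -> 22 infected
Step 8: +5 new -> 27 infected
Step 9: +4 new -> 31 infected
Step 10: +3 new -> 34 infected
Step 11: +0 new -> 34 infected

Answer: 34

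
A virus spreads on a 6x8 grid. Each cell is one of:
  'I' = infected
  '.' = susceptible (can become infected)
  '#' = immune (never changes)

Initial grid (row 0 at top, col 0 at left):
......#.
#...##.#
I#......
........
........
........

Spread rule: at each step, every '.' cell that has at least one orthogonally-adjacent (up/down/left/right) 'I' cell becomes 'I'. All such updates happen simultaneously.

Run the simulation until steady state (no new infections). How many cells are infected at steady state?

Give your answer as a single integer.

Answer: 41

Derivation:
Step 0 (initial): 1 infected
Step 1: +1 new -> 2 infected
Step 2: +2 new -> 4 infected
Step 3: +3 new -> 7 infected
Step 4: +4 new -> 11 infected
Step 5: +5 new -> 16 infected
Step 6: +7 new -> 23 infected
Step 7: +6 new -> 29 infected
Step 8: +6 new -> 35 infected
Step 9: +5 new -> 40 infected
Step 10: +1 new -> 41 infected
Step 11: +0 new -> 41 infected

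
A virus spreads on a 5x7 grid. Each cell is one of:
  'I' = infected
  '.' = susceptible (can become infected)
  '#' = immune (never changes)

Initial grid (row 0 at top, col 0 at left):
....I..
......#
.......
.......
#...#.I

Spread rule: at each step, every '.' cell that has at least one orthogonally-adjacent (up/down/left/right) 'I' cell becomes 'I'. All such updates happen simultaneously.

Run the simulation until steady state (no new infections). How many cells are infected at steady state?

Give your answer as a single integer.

Answer: 32

Derivation:
Step 0 (initial): 2 infected
Step 1: +5 new -> 7 infected
Step 2: +7 new -> 14 infected
Step 3: +5 new -> 19 infected
Step 4: +4 new -> 23 infected
Step 5: +4 new -> 27 infected
Step 6: +3 new -> 30 infected
Step 7: +2 new -> 32 infected
Step 8: +0 new -> 32 infected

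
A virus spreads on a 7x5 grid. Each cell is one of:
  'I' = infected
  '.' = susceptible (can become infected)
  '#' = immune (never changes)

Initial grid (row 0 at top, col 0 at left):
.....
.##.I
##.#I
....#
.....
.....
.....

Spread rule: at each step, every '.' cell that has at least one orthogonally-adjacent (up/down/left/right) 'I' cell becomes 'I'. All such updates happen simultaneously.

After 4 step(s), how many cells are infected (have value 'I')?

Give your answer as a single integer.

Step 0 (initial): 2 infected
Step 1: +2 new -> 4 infected
Step 2: +1 new -> 5 infected
Step 3: +1 new -> 6 infected
Step 4: +1 new -> 7 infected

Answer: 7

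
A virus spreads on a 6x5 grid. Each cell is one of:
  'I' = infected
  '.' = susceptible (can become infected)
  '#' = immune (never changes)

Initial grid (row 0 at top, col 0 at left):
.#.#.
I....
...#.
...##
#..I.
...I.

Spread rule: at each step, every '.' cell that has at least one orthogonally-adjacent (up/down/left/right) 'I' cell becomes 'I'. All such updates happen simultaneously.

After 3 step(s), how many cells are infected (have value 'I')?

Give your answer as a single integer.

Answer: 21

Derivation:
Step 0 (initial): 3 infected
Step 1: +7 new -> 10 infected
Step 2: +6 new -> 16 infected
Step 3: +5 new -> 21 infected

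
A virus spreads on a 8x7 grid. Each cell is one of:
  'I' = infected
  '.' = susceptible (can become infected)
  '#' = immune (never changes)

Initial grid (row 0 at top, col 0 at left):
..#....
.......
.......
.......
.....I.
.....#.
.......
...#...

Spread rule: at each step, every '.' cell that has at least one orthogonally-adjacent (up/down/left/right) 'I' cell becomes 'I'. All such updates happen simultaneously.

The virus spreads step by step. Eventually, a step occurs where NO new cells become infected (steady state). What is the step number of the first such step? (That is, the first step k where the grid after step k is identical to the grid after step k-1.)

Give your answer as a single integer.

Answer: 10

Derivation:
Step 0 (initial): 1 infected
Step 1: +3 new -> 4 infected
Step 2: +6 new -> 10 infected
Step 3: +8 new -> 18 infected
Step 4: +11 new -> 29 infected
Step 5: +9 new -> 38 infected
Step 6: +7 new -> 45 infected
Step 7: +4 new -> 49 infected
Step 8: +3 new -> 52 infected
Step 9: +1 new -> 53 infected
Step 10: +0 new -> 53 infected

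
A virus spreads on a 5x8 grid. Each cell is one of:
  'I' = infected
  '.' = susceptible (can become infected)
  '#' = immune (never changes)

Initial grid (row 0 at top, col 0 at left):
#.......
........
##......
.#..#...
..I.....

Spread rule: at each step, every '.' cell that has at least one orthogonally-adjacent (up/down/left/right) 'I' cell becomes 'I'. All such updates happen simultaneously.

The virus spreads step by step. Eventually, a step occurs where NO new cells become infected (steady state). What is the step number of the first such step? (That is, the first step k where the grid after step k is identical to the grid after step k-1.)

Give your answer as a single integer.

Step 0 (initial): 1 infected
Step 1: +3 new -> 4 infected
Step 2: +4 new -> 8 infected
Step 3: +4 new -> 12 infected
Step 4: +6 new -> 18 infected
Step 5: +7 new -> 25 infected
Step 6: +4 new -> 29 infected
Step 7: +3 new -> 32 infected
Step 8: +2 new -> 34 infected
Step 9: +1 new -> 35 infected
Step 10: +0 new -> 35 infected

Answer: 10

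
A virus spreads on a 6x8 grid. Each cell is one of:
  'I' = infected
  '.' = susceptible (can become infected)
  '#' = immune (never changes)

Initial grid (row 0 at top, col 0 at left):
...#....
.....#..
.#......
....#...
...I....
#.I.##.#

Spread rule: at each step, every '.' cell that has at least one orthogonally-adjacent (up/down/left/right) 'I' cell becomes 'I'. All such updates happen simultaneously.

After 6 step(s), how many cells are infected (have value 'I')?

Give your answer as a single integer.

Answer: 36

Derivation:
Step 0 (initial): 2 infected
Step 1: +5 new -> 7 infected
Step 2: +4 new -> 11 infected
Step 3: +7 new -> 18 infected
Step 4: +7 new -> 25 infected
Step 5: +6 new -> 31 infected
Step 6: +5 new -> 36 infected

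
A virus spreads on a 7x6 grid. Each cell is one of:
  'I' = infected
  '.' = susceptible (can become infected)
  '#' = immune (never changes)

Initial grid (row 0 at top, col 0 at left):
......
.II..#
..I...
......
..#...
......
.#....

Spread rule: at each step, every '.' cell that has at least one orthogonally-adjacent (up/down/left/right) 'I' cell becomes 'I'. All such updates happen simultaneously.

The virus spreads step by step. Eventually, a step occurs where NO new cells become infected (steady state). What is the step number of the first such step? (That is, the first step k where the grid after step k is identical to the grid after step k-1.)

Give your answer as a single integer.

Step 0 (initial): 3 infected
Step 1: +7 new -> 10 infected
Step 2: +7 new -> 17 infected
Step 3: +6 new -> 23 infected
Step 4: +6 new -> 29 infected
Step 5: +5 new -> 34 infected
Step 6: +4 new -> 38 infected
Step 7: +1 new -> 39 infected
Step 8: +0 new -> 39 infected

Answer: 8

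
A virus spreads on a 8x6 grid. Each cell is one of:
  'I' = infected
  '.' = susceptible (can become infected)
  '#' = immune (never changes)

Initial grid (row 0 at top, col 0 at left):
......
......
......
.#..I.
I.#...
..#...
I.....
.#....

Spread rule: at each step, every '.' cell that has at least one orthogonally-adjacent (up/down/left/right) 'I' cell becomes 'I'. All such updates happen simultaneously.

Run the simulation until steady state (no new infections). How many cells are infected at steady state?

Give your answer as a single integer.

Answer: 44

Derivation:
Step 0 (initial): 3 infected
Step 1: +9 new -> 12 infected
Step 2: +10 new -> 22 infected
Step 3: +11 new -> 33 infected
Step 4: +8 new -> 41 infected
Step 5: +3 new -> 44 infected
Step 6: +0 new -> 44 infected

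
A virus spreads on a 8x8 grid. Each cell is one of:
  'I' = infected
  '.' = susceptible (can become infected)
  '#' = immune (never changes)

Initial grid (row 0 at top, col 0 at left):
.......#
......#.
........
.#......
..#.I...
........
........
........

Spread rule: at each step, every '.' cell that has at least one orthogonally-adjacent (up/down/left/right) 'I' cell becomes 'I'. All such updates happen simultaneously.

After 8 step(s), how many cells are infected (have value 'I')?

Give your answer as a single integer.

Step 0 (initial): 1 infected
Step 1: +4 new -> 5 infected
Step 2: +7 new -> 12 infected
Step 3: +11 new -> 23 infected
Step 4: +12 new -> 35 infected
Step 5: +11 new -> 46 infected
Step 6: +9 new -> 55 infected
Step 7: +4 new -> 59 infected
Step 8: +1 new -> 60 infected

Answer: 60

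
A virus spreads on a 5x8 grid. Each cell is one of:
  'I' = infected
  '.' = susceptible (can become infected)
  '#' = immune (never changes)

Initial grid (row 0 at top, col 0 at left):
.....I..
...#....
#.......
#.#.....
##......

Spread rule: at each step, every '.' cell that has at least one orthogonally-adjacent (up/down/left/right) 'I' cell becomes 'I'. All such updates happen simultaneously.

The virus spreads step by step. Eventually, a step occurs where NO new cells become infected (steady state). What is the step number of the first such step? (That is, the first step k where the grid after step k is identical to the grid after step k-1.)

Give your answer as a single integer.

Answer: 8

Derivation:
Step 0 (initial): 1 infected
Step 1: +3 new -> 4 infected
Step 2: +5 new -> 9 infected
Step 3: +5 new -> 14 infected
Step 4: +7 new -> 21 infected
Step 5: +7 new -> 28 infected
Step 6: +4 new -> 32 infected
Step 7: +2 new -> 34 infected
Step 8: +0 new -> 34 infected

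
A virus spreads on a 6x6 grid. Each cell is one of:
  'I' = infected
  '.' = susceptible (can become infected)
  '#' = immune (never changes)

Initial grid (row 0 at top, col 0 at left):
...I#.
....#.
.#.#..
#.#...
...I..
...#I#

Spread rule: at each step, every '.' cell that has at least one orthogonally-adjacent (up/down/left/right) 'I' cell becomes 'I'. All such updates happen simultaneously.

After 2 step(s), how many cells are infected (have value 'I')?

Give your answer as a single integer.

Answer: 14

Derivation:
Step 0 (initial): 3 infected
Step 1: +5 new -> 8 infected
Step 2: +6 new -> 14 infected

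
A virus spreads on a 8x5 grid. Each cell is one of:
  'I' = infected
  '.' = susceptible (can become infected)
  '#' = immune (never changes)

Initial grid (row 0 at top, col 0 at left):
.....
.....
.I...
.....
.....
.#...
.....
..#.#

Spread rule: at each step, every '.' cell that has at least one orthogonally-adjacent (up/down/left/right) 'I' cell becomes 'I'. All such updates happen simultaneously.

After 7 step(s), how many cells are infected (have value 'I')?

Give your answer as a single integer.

Answer: 37

Derivation:
Step 0 (initial): 1 infected
Step 1: +4 new -> 5 infected
Step 2: +7 new -> 12 infected
Step 3: +7 new -> 19 infected
Step 4: +6 new -> 25 infected
Step 5: +5 new -> 30 infected
Step 6: +4 new -> 34 infected
Step 7: +3 new -> 37 infected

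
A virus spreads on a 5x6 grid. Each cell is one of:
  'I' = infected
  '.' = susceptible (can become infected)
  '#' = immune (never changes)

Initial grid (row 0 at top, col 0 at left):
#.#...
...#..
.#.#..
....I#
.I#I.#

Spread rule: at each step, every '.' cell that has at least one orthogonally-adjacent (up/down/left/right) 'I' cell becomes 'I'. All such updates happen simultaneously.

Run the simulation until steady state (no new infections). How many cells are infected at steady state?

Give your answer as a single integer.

Answer: 22

Derivation:
Step 0 (initial): 3 infected
Step 1: +5 new -> 8 infected
Step 2: +4 new -> 12 infected
Step 3: +4 new -> 16 infected
Step 4: +4 new -> 20 infected
Step 5: +1 new -> 21 infected
Step 6: +1 new -> 22 infected
Step 7: +0 new -> 22 infected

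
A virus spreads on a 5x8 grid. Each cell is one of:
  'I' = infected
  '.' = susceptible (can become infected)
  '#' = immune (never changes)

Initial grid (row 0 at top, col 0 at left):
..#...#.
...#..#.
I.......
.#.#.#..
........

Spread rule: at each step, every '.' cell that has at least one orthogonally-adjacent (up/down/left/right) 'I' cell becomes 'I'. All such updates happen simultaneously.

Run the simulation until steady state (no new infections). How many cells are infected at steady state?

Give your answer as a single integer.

Answer: 33

Derivation:
Step 0 (initial): 1 infected
Step 1: +3 new -> 4 infected
Step 2: +4 new -> 8 infected
Step 3: +5 new -> 13 infected
Step 4: +2 new -> 15 infected
Step 5: +4 new -> 19 infected
Step 6: +4 new -> 23 infected
Step 7: +5 new -> 28 infected
Step 8: +3 new -> 31 infected
Step 9: +2 new -> 33 infected
Step 10: +0 new -> 33 infected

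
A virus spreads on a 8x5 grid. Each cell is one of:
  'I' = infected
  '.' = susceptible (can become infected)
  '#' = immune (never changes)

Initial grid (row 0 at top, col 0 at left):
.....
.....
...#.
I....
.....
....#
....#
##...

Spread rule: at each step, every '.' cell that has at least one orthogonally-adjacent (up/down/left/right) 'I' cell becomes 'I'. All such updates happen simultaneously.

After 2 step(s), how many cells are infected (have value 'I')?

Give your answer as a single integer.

Step 0 (initial): 1 infected
Step 1: +3 new -> 4 infected
Step 2: +5 new -> 9 infected

Answer: 9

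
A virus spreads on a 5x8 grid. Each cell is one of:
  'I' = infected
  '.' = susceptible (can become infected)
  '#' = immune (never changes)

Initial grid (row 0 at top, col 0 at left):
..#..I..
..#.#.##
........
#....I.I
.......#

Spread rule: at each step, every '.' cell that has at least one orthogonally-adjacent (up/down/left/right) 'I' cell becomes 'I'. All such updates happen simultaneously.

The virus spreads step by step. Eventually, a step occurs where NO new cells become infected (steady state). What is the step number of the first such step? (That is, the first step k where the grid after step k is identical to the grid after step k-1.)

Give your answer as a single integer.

Step 0 (initial): 3 infected
Step 1: +8 new -> 11 infected
Step 2: +7 new -> 18 infected
Step 3: +4 new -> 22 infected
Step 4: +3 new -> 25 infected
Step 5: +2 new -> 27 infected
Step 6: +3 new -> 30 infected
Step 7: +2 new -> 32 infected
Step 8: +1 new -> 33 infected
Step 9: +0 new -> 33 infected

Answer: 9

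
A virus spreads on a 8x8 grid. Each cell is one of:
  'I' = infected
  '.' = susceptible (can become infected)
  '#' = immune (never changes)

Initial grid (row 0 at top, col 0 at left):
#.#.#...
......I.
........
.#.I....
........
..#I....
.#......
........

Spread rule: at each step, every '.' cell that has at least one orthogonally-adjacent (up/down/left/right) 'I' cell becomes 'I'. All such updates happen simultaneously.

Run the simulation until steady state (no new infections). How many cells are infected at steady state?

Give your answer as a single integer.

Answer: 58

Derivation:
Step 0 (initial): 3 infected
Step 1: +10 new -> 13 infected
Step 2: +16 new -> 29 infected
Step 3: +11 new -> 40 infected
Step 4: +9 new -> 49 infected
Step 5: +7 new -> 56 infected
Step 6: +2 new -> 58 infected
Step 7: +0 new -> 58 infected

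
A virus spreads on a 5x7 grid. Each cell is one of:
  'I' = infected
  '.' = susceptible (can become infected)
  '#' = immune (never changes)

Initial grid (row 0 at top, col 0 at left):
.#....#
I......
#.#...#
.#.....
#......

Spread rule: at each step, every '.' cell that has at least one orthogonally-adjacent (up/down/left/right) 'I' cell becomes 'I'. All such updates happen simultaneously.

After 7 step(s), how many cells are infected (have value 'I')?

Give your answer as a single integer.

Step 0 (initial): 1 infected
Step 1: +2 new -> 3 infected
Step 2: +2 new -> 5 infected
Step 3: +2 new -> 7 infected
Step 4: +3 new -> 10 infected
Step 5: +4 new -> 14 infected
Step 6: +6 new -> 20 infected
Step 7: +3 new -> 23 infected

Answer: 23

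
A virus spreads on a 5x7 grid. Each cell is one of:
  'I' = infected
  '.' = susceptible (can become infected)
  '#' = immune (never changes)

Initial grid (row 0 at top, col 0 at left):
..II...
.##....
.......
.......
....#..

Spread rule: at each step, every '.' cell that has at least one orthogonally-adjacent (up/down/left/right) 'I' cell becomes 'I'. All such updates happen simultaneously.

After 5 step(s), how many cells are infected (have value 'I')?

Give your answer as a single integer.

Answer: 27

Derivation:
Step 0 (initial): 2 infected
Step 1: +3 new -> 5 infected
Step 2: +4 new -> 9 infected
Step 3: +6 new -> 15 infected
Step 4: +7 new -> 22 infected
Step 5: +5 new -> 27 infected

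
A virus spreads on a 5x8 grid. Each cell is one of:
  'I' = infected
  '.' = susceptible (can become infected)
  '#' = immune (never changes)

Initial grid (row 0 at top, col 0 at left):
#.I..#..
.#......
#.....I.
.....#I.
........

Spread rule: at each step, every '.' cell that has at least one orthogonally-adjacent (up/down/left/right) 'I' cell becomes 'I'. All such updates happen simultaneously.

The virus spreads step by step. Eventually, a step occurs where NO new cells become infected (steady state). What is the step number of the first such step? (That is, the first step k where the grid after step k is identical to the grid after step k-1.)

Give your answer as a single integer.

Step 0 (initial): 3 infected
Step 1: +8 new -> 11 infected
Step 2: +9 new -> 20 infected
Step 3: +7 new -> 27 infected
Step 4: +4 new -> 31 infected
Step 5: +2 new -> 33 infected
Step 6: +1 new -> 34 infected
Step 7: +0 new -> 34 infected

Answer: 7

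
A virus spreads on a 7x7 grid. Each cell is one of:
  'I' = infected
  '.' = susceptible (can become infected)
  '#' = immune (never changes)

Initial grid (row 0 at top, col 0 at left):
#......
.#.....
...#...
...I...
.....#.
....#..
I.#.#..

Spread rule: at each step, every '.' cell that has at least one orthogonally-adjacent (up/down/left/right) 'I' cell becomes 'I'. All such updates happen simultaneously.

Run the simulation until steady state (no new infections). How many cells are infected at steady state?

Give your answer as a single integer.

Step 0 (initial): 2 infected
Step 1: +5 new -> 7 infected
Step 2: +9 new -> 16 infected
Step 3: +9 new -> 25 infected
Step 4: +7 new -> 32 infected
Step 5: +6 new -> 38 infected
Step 6: +3 new -> 41 infected
Step 7: +1 new -> 42 infected
Step 8: +0 new -> 42 infected

Answer: 42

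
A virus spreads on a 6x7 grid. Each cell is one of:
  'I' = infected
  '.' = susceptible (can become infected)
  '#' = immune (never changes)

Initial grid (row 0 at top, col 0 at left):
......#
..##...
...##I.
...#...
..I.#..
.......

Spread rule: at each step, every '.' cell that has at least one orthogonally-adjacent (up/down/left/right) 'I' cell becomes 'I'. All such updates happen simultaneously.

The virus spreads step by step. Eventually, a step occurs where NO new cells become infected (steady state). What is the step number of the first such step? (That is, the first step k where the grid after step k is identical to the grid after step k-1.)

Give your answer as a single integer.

Step 0 (initial): 2 infected
Step 1: +7 new -> 9 infected
Step 2: +11 new -> 20 infected
Step 3: +7 new -> 27 infected
Step 4: +4 new -> 31 infected
Step 5: +3 new -> 34 infected
Step 6: +1 new -> 35 infected
Step 7: +0 new -> 35 infected

Answer: 7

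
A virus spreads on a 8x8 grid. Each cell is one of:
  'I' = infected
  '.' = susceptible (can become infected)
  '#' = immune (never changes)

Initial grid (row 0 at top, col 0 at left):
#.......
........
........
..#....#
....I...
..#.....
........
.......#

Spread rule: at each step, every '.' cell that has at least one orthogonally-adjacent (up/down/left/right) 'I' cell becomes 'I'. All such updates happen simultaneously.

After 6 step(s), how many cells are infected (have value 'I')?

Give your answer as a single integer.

Answer: 55

Derivation:
Step 0 (initial): 1 infected
Step 1: +4 new -> 5 infected
Step 2: +8 new -> 13 infected
Step 3: +10 new -> 23 infected
Step 4: +13 new -> 36 infected
Step 5: +12 new -> 48 infected
Step 6: +7 new -> 55 infected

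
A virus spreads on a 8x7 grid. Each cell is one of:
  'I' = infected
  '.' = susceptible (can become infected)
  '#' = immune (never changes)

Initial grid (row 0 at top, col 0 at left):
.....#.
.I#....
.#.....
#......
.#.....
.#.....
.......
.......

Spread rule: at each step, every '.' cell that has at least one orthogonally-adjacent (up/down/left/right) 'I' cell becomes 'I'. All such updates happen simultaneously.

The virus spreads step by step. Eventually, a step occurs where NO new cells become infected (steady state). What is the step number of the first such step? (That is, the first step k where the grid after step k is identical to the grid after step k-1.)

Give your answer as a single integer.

Step 0 (initial): 1 infected
Step 1: +2 new -> 3 infected
Step 2: +3 new -> 6 infected
Step 3: +1 new -> 7 infected
Step 4: +2 new -> 9 infected
Step 5: +2 new -> 11 infected
Step 6: +4 new -> 15 infected
Step 7: +5 new -> 20 infected
Step 8: +7 new -> 27 infected
Step 9: +5 new -> 32 infected
Step 10: +5 new -> 37 infected
Step 11: +5 new -> 42 infected
Step 12: +4 new -> 46 infected
Step 13: +3 new -> 49 infected
Step 14: +1 new -> 50 infected
Step 15: +0 new -> 50 infected

Answer: 15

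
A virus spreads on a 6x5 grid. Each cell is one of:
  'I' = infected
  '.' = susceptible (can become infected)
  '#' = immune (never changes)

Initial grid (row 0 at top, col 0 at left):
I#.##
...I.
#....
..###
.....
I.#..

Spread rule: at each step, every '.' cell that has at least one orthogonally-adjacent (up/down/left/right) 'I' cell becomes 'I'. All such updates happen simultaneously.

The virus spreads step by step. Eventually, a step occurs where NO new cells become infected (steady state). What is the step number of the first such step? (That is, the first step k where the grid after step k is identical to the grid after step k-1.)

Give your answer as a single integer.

Step 0 (initial): 3 infected
Step 1: +6 new -> 9 infected
Step 2: +6 new -> 15 infected
Step 3: +3 new -> 18 infected
Step 4: +1 new -> 19 infected
Step 5: +2 new -> 21 infected
Step 6: +1 new -> 22 infected
Step 7: +0 new -> 22 infected

Answer: 7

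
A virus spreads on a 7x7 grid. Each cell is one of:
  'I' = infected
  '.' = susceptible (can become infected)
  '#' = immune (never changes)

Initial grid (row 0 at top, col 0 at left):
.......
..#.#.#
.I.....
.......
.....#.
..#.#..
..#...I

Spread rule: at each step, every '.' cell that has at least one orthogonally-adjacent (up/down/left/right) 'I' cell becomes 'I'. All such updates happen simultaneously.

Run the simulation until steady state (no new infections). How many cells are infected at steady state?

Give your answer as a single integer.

Answer: 42

Derivation:
Step 0 (initial): 2 infected
Step 1: +6 new -> 8 infected
Step 2: +9 new -> 17 infected
Step 3: +10 new -> 27 infected
Step 4: +9 new -> 36 infected
Step 5: +4 new -> 40 infected
Step 6: +1 new -> 41 infected
Step 7: +1 new -> 42 infected
Step 8: +0 new -> 42 infected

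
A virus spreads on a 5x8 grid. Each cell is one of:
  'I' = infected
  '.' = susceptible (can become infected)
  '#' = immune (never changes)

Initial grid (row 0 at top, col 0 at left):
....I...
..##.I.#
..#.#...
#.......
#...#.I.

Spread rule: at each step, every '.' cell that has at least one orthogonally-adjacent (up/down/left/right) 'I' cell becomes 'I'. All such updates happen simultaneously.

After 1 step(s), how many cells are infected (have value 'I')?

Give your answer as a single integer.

Step 0 (initial): 3 infected
Step 1: +8 new -> 11 infected

Answer: 11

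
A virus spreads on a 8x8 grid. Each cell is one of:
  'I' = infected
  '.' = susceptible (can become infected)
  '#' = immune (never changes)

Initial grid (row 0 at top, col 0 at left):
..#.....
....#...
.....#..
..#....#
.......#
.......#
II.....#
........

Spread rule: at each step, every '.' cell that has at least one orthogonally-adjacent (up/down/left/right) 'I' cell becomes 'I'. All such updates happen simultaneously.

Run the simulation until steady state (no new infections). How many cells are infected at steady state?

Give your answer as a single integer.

Step 0 (initial): 2 infected
Step 1: +5 new -> 7 infected
Step 2: +5 new -> 12 infected
Step 3: +6 new -> 18 infected
Step 4: +6 new -> 24 infected
Step 5: +8 new -> 32 infected
Step 6: +8 new -> 40 infected
Step 7: +5 new -> 45 infected
Step 8: +2 new -> 47 infected
Step 9: +2 new -> 49 infected
Step 10: +3 new -> 52 infected
Step 11: +3 new -> 55 infected
Step 12: +1 new -> 56 infected
Step 13: +0 new -> 56 infected

Answer: 56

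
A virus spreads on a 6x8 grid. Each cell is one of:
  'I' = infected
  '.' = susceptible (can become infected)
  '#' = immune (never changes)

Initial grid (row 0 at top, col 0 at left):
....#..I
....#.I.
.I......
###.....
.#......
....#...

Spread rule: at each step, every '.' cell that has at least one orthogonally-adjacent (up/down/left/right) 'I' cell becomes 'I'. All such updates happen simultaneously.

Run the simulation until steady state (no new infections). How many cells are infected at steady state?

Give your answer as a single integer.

Answer: 41

Derivation:
Step 0 (initial): 3 infected
Step 1: +7 new -> 10 infected
Step 2: +8 new -> 18 infected
Step 3: +8 new -> 26 infected
Step 4: +6 new -> 32 infected
Step 5: +5 new -> 37 infected
Step 6: +1 new -> 38 infected
Step 7: +1 new -> 39 infected
Step 8: +1 new -> 40 infected
Step 9: +1 new -> 41 infected
Step 10: +0 new -> 41 infected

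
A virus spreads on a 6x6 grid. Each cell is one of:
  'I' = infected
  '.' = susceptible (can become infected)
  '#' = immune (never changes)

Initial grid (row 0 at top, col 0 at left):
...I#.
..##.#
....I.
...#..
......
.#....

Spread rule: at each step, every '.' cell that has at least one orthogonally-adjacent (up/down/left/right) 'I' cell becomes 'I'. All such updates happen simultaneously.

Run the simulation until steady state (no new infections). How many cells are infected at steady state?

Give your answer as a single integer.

Answer: 29

Derivation:
Step 0 (initial): 2 infected
Step 1: +5 new -> 7 infected
Step 2: +4 new -> 11 infected
Step 3: +7 new -> 18 infected
Step 4: +6 new -> 24 infected
Step 5: +3 new -> 27 infected
Step 6: +1 new -> 28 infected
Step 7: +1 new -> 29 infected
Step 8: +0 new -> 29 infected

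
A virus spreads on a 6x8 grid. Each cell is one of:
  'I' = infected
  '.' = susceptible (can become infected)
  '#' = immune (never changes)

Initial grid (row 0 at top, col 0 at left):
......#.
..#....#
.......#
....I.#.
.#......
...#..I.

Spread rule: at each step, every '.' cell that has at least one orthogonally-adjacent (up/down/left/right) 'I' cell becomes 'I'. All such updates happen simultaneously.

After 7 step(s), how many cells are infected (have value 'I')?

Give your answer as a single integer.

Answer: 40

Derivation:
Step 0 (initial): 2 infected
Step 1: +7 new -> 9 infected
Step 2: +8 new -> 17 infected
Step 3: +8 new -> 25 infected
Step 4: +6 new -> 31 infected
Step 5: +5 new -> 36 infected
Step 6: +3 new -> 39 infected
Step 7: +1 new -> 40 infected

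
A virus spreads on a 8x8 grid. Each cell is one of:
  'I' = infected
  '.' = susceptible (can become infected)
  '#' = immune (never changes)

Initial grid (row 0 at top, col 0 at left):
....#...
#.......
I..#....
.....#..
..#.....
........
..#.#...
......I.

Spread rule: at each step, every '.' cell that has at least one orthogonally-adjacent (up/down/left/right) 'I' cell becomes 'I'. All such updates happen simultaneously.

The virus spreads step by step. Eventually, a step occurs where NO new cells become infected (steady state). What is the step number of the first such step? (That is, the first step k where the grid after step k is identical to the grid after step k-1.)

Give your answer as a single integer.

Answer: 9

Derivation:
Step 0 (initial): 2 infected
Step 1: +5 new -> 7 infected
Step 2: +8 new -> 15 infected
Step 3: +9 new -> 24 infected
Step 4: +12 new -> 36 infected
Step 5: +12 new -> 48 infected
Step 6: +5 new -> 53 infected
Step 7: +3 new -> 56 infected
Step 8: +1 new -> 57 infected
Step 9: +0 new -> 57 infected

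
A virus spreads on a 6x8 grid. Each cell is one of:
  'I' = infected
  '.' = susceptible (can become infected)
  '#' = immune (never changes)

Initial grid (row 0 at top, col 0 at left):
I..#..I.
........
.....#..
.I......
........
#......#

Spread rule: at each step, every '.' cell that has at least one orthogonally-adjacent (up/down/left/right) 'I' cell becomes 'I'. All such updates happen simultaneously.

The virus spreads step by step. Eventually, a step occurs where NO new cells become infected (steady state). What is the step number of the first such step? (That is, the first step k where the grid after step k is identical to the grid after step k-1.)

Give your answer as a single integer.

Answer: 7

Derivation:
Step 0 (initial): 3 infected
Step 1: +9 new -> 12 infected
Step 2: +12 new -> 24 infected
Step 3: +8 new -> 32 infected
Step 4: +7 new -> 39 infected
Step 5: +4 new -> 43 infected
Step 6: +1 new -> 44 infected
Step 7: +0 new -> 44 infected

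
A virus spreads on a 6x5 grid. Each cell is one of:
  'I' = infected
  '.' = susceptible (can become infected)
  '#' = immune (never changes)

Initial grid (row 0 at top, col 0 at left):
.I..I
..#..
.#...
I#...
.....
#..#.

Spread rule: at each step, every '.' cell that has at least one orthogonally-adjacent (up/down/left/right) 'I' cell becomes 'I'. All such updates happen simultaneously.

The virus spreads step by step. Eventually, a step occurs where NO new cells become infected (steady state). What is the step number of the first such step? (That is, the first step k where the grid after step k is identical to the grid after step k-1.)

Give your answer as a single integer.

Answer: 6

Derivation:
Step 0 (initial): 3 infected
Step 1: +7 new -> 10 infected
Step 2: +4 new -> 14 infected
Step 3: +4 new -> 18 infected
Step 4: +6 new -> 24 infected
Step 5: +1 new -> 25 infected
Step 6: +0 new -> 25 infected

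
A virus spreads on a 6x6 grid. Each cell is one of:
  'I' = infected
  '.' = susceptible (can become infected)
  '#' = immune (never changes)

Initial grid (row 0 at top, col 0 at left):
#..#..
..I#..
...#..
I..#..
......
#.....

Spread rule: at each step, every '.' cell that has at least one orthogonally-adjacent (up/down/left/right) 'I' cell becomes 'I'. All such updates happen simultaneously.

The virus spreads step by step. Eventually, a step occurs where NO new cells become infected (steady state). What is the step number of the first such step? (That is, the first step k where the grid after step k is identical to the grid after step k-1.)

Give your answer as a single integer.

Answer: 11

Derivation:
Step 0 (initial): 2 infected
Step 1: +6 new -> 8 infected
Step 2: +5 new -> 13 infected
Step 3: +2 new -> 15 infected
Step 4: +2 new -> 17 infected
Step 5: +2 new -> 19 infected
Step 6: +3 new -> 22 infected
Step 7: +3 new -> 25 infected
Step 8: +2 new -> 27 infected
Step 9: +2 new -> 29 infected
Step 10: +1 new -> 30 infected
Step 11: +0 new -> 30 infected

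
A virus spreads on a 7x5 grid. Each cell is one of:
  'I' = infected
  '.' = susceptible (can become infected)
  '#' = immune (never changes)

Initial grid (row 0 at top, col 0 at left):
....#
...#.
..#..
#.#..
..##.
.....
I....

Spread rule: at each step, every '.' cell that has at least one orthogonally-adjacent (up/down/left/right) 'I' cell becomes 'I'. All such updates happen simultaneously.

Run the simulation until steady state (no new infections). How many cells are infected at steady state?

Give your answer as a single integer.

Answer: 28

Derivation:
Step 0 (initial): 1 infected
Step 1: +2 new -> 3 infected
Step 2: +3 new -> 6 infected
Step 3: +3 new -> 9 infected
Step 4: +3 new -> 12 infected
Step 5: +2 new -> 14 infected
Step 6: +3 new -> 17 infected
Step 7: +4 new -> 21 infected
Step 8: +4 new -> 25 infected
Step 9: +3 new -> 28 infected
Step 10: +0 new -> 28 infected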